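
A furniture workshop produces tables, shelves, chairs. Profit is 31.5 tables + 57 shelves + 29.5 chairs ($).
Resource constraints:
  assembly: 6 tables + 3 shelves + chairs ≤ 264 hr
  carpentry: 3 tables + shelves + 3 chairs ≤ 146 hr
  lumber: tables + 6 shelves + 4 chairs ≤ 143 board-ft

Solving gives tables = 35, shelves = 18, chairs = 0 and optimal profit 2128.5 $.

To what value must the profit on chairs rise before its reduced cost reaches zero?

34

Check each constraint at x*: assembly 264/264 (tight); carpentry 123/146 (slack 23); lumber 143/143 (tight).
By complementary slackness, y = 0 for the non-binding constraint.
The binding rows give the dual system: 6·y_assembly + 1·y_lumber = 31.5 and 3·y_assembly + 6·y_lumber = 57.
→ y_assembly = 4 and y_lumber = 7.5.
chairs enters the basis when its profit ≥ yᵀa₃ = 4·1 + 7.5·4 = 34.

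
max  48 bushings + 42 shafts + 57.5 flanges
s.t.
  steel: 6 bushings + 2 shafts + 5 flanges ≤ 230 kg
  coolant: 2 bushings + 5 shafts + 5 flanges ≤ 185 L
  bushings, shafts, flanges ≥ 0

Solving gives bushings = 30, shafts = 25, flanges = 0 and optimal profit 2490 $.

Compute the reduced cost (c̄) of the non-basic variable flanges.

Check each constraint at x*: steel 230/230 (tight); coolant 185/185 (tight).
From A_Bᵀ y = c: 6·y_steel + 2·y_coolant = 48; 2·y_steel + 5·y_coolant = 42.
→ y_steel = 6 and y_coolant = 6.
Reduced cost of flanges: c₃ − yᵀa₃ = 57.5 − (6·5 + 6·5) = 57.5 − 60 = -2.5.

-2.5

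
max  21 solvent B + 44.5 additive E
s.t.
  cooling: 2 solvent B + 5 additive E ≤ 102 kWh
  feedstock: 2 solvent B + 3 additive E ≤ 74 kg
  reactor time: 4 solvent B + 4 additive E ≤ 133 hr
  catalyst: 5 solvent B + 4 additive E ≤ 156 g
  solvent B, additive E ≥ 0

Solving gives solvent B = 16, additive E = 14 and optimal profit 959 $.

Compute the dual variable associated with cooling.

Binding: cooling and feedstock. Non-binding: reactor time (13 unused), catalyst (20 unused).
By complementary slackness, y = 0 for the non-binding constraints.
Dual feasibility on the basic columns requires 2·y_cooling + 2·y_feedstock = 21, 5·y_cooling + 3·y_feedstock = 44.5.
This yields shadow prices y_cooling = 6.5, y_feedstock = 4.
Shadow price of cooling = 6.5.

6.5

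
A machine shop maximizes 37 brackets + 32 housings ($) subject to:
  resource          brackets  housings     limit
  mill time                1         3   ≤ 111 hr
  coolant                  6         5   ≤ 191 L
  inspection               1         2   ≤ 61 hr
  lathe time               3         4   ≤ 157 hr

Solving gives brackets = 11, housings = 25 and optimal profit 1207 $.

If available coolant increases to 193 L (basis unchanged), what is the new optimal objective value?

1219

Check each constraint at x*: mill time 86/111 (slack 25); coolant 191/191 (tight); inspection 61/61 (tight); lathe time 133/157 (slack 24).
Since mill time, lathe time are not tight, their duals are 0.
The binding rows give the dual system: 6·y_coolant + 1·y_inspection = 37 and 5·y_coolant + 2·y_inspection = 32.
This yields shadow prices y_coolant = 6, y_inspection = 1.
Δz = y_coolant·Δb = 6 × (2) = 12, so new z* = 1207 + 12 = 1219.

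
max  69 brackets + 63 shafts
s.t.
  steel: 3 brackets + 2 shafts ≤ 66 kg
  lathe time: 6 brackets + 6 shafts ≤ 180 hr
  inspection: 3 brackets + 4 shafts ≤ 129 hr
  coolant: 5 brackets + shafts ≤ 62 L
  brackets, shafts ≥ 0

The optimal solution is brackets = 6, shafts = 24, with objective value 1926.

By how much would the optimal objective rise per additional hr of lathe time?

Check each constraint at x*: steel 66/66 (tight); lathe time 180/180 (tight); inspection 114/129 (slack 15); coolant 54/62 (slack 8).
By complementary slackness, y = 0 for the non-binding constraints.
The binding rows give the dual system: 3·y_steel + 6·y_lathe time = 69 and 2·y_steel + 6·y_lathe time = 63.
This yields shadow prices y_steel = 6, y_lathe time = 8.5.
Shadow price of lathe time = 8.5.

8.5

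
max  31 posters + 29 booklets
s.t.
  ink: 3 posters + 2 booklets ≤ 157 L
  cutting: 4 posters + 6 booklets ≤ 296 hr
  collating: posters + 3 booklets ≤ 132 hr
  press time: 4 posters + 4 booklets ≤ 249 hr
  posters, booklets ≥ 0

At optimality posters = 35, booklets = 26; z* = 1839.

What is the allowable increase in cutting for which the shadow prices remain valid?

Binding constraints: ink, cutting. The basis is B = [[3,2],[4,6]] with det 10.
Per unit increase in cutting, x* moves by d = (-0.2, 0.3).
The basis stays optimal until press time becomes binding; allowable increase = 12.5 hr.

12.5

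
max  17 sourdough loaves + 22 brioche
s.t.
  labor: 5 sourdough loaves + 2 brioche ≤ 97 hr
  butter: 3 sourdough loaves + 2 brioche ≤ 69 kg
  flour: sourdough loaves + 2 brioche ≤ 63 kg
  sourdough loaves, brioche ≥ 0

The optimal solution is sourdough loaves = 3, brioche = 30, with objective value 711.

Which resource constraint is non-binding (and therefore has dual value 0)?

labor

labor: 75/97 (slack 22)
butter: 69/69 (binding)
flour: 63/63 (binding)
By complementary slackness, a constraint with positive slack has shadow price 0 → labor.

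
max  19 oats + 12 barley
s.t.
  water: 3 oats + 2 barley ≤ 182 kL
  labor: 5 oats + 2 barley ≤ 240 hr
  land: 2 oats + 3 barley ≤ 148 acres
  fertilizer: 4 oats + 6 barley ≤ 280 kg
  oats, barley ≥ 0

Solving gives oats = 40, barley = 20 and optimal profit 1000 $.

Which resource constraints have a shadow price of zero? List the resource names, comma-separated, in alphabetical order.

land, water

water: 160/182 (slack 22)
labor: 240/240 (binding)
land: 140/148 (slack 8)
fertilizer: 280/280 (binding)
By complementary slackness, a constraint with positive slack has shadow price 0 → land, water.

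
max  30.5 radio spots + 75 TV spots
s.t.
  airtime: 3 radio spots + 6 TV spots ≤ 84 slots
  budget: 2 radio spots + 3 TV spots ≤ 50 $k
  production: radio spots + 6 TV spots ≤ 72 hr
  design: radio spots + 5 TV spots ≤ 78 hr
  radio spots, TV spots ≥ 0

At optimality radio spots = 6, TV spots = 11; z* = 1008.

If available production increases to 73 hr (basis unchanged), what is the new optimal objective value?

1011.5

At the optimum: airtime uses 84 of 84 (binding); budget uses 45 of 50 (slack = 5); production uses 72 of 72 (binding); design uses 61 of 78 (slack = 17).
By complementary slackness, y = 0 for the non-binding constraints.
The binding rows give the dual system: 3·y_airtime + 1·y_production = 30.5 and 6·y_airtime + 6·y_production = 75.
→ y_airtime = 9 and y_production = 3.5.
Δz = y_production·Δb = 3.5 × (1) = 3.5, so new z* = 1008 + 3.5 = 1011.5.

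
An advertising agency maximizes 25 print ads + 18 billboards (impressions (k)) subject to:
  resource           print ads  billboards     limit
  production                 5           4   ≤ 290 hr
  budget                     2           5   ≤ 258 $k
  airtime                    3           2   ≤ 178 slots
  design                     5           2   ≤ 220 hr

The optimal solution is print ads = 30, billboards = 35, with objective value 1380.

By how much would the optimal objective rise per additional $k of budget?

0

Check each constraint at x*: production 290/290 (tight); budget 235/258 (slack 23); airtime 160/178 (slack 18); design 220/220 (tight).
By complementary slackness, y = 0 for the non-binding constraints.
The binding rows give the dual system: 5·y_production + 5·y_design = 25 and 4·y_production + 2·y_design = 18.
This yields shadow prices y_production = 4, y_design = 1.
Shadow price of budget = 0.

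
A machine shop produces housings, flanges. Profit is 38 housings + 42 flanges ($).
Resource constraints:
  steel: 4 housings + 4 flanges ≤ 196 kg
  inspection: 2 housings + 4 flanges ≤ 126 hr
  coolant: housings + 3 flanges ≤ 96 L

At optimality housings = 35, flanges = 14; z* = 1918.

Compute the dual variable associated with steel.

8.5

Check each constraint at x*: steel 196/196 (tight); inspection 126/126 (tight); coolant 77/96 (slack 19).
Slack constraints have shadow price 0 (complementary slackness).
From A_Bᵀ y = c: 4·y_steel + 2·y_inspection = 38; 4·y_steel + 4·y_inspection = 42.
→ y_steel = 8.5 and y_inspection = 2.
Shadow price of steel = 8.5.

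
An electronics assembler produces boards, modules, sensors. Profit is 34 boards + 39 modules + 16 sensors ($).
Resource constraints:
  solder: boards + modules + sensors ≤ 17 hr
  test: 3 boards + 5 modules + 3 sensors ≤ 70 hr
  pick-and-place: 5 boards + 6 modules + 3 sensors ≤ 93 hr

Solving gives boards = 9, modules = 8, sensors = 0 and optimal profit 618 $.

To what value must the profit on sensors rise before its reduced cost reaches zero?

Binding: solder and pick-and-place. Non-binding: test (3 unused).
Since test is not tight, its dual is 0.
Dual feasibility on the basic columns requires 1·y_solder + 5·y_pick-and-place = 34, 1·y_solder + 6·y_pick-and-place = 39.
This yields shadow prices y_solder = 9, y_pick-and-place = 5.
sensors enters the basis when its profit ≥ yᵀa₃ = 9·1 + 5·3 = 24.

24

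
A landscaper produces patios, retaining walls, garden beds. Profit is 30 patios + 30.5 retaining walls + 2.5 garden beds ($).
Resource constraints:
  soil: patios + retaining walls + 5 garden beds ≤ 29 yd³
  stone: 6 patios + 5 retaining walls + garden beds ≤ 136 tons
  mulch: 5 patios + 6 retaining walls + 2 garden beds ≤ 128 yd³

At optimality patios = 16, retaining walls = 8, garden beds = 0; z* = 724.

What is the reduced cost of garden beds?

Check each constraint at x*: soil 24/29 (slack 5); stone 136/136 (tight); mulch 128/128 (tight).
By complementary slackness, y = 0 for the non-binding constraint.
From A_Bᵀ y = c: 6·y_stone + 5·y_mulch = 30; 5·y_stone + 6·y_mulch = 30.5.
Solving: y_stone = 2.5, y_mulch = 3.
Reduced cost of garden beds: c₃ − yᵀa₃ = 2.5 − (2.5·1 + 3·2) = 2.5 − 8.5 = -6.

-6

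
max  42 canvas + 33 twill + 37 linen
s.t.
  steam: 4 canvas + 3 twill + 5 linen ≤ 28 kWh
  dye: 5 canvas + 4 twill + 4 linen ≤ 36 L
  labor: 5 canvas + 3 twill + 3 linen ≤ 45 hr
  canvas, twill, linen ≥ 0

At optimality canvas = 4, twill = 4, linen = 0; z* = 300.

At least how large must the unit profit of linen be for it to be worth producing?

39

Binding: steam and dye. Non-binding: labor (13 unused).
Slack constraints have shadow price 0 (complementary slackness).
From A_Bᵀ y = c: 4·y_steam + 5·y_dye = 42; 3·y_steam + 4·y_dye = 33.
This yields shadow prices y_steam = 3, y_dye = 6.
linen enters the basis when its profit ≥ yᵀa₃ = 3·5 + 6·4 = 39.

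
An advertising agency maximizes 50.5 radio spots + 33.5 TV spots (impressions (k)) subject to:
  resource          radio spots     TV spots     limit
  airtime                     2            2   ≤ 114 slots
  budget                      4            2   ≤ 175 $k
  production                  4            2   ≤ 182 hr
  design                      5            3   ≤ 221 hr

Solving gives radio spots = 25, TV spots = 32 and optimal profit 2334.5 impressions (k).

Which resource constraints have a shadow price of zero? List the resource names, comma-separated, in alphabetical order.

budget, production

airtime: 114/114 (binding)
budget: 164/175 (slack 11)
production: 164/182 (slack 18)
design: 221/221 (binding)
By complementary slackness, a constraint with positive slack has shadow price 0 → budget, production.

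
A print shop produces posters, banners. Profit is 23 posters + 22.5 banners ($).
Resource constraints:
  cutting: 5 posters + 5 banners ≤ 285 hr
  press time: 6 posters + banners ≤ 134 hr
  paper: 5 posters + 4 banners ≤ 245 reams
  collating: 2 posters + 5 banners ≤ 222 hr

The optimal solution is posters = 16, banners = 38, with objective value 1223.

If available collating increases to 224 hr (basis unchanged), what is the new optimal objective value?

Check each constraint at x*: cutting 270/285 (slack 15); press time 134/134 (tight); paper 232/245 (slack 13); collating 222/222 (tight).
Slack constraints have shadow price 0 (complementary slackness).
The binding rows give the dual system: 6·y_press time + 2·y_collating = 23 and 1·y_press time + 5·y_collating = 22.5.
→ y_press time = 2.5 and y_collating = 4.
Δz = y_collating·Δb = 4 × (2) = 8, so new z* = 1223 + 8 = 1231.

1231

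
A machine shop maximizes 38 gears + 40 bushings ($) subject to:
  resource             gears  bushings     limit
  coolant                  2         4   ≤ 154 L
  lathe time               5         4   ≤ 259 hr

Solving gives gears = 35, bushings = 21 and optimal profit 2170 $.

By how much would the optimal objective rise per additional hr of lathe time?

6

At the optimum: coolant uses 154 of 154 (binding); lathe time uses 259 of 259 (binding).
Dual feasibility on the basic columns requires 2·y_coolant + 5·y_lathe time = 38, 4·y_coolant + 4·y_lathe time = 40.
→ y_coolant = 4 and y_lathe time = 6.
Shadow price of lathe time = 6.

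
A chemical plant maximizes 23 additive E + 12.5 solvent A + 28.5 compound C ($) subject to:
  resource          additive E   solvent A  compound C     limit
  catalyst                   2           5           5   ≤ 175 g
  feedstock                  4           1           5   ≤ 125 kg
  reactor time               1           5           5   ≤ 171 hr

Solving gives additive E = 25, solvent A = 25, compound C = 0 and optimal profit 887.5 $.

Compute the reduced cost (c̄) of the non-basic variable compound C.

-4

Check each constraint at x*: catalyst 175/175 (tight); feedstock 125/125 (tight); reactor time 150/171 (slack 21).
Since reactor time is not tight, its dual is 0.
The binding rows give the dual system: 2·y_catalyst + 4·y_feedstock = 23 and 5·y_catalyst + 1·y_feedstock = 12.5.
→ y_catalyst = 1.5 and y_feedstock = 5.
Reduced cost of compound C: c₃ − yᵀa₃ = 28.5 − (1.5·5 + 5·5) = 28.5 − 32.5 = -4.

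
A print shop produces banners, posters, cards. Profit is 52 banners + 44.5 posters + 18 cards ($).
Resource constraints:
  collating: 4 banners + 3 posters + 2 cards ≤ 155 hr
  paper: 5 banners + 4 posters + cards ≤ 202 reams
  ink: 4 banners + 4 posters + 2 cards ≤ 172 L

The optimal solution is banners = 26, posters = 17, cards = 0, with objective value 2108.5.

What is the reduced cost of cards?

-8

Binding: collating and ink. Non-binding: paper (4 unused).
By complementary slackness, y = 0 for the non-binding constraint.
From A_Bᵀ y = c: 4·y_collating + 4·y_ink = 52; 3·y_collating + 4·y_ink = 44.5.
→ y_collating = 7.5 and y_ink = 5.5.
Reduced cost of cards: c₃ − yᵀa₃ = 18 − (7.5·2 + 5.5·2) = 18 − 26 = -8.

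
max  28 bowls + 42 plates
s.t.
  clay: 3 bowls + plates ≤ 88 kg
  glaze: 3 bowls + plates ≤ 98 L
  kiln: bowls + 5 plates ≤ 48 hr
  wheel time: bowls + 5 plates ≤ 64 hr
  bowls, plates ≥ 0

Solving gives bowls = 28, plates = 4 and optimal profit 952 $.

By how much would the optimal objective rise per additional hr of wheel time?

0

Check each constraint at x*: clay 88/88 (tight); glaze 88/98 (slack 10); kiln 48/48 (tight); wheel time 48/64 (slack 16).
By complementary slackness, y = 0 for the non-binding constraints.
The binding rows give the dual system: 3·y_clay + 1·y_kiln = 28 and 1·y_clay + 5·y_kiln = 42.
→ y_clay = 7 and y_kiln = 7.
Shadow price of wheel time = 0.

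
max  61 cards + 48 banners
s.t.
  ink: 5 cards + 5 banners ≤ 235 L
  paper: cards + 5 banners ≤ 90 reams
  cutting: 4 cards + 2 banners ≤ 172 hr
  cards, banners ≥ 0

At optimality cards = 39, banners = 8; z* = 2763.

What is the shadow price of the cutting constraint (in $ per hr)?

6.5

At the optimum: ink uses 235 of 235 (binding); paper uses 79 of 90 (slack = 11); cutting uses 172 of 172 (binding).
Slack constraints have shadow price 0 (complementary slackness).
From A_Bᵀ y = c: 5·y_ink + 4·y_cutting = 61; 5·y_ink + 2·y_cutting = 48.
This yields shadow prices y_ink = 7, y_cutting = 6.5.
Shadow price of cutting = 6.5.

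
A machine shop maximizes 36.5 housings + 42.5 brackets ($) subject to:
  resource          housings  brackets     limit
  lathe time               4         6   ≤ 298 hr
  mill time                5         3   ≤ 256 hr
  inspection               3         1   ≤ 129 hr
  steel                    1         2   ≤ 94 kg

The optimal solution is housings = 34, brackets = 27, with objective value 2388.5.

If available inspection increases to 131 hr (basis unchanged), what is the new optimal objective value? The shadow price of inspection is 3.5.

Δb = 2, so new z* = 2388.5 + (3.5)·(2) = 2388.5 + 7 = 2395.5.

2395.5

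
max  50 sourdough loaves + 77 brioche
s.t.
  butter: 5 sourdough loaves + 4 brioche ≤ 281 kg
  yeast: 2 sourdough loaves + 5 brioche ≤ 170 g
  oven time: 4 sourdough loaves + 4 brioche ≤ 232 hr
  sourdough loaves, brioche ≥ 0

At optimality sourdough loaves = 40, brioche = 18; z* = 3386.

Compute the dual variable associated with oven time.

Binding: yeast and oven time. Non-binding: butter (9 unused).
Since butter is not tight, its dual is 0.
Dual feasibility on the basic columns requires 2·y_yeast + 4·y_oven time = 50, 5·y_yeast + 4·y_oven time = 77.
Solving: y_yeast = 9, y_oven time = 8.
Shadow price of oven time = 8.

8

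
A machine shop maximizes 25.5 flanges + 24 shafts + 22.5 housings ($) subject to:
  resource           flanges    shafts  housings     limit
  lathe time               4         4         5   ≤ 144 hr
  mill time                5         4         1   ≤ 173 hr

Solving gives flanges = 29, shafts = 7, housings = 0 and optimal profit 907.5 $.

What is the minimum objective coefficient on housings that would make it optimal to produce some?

24

Both lathe time and mill time are binding at x*.
From A_Bᵀ y = c: 4·y_lathe time + 5·y_mill time = 25.5; 4·y_lathe time + 4·y_mill time = 24.
→ y_lathe time = 4.5 and y_mill time = 1.5.
housings enters the basis when its profit ≥ yᵀa₃ = 4.5·5 + 1.5·1 = 24.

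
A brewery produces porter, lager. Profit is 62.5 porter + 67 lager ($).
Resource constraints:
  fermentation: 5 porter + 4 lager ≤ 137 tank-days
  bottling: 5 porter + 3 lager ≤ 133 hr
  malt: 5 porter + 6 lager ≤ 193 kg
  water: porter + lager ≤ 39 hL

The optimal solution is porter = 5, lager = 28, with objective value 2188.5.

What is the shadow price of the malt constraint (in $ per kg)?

At the optimum: fermentation uses 137 of 137 (binding); bottling uses 109 of 133 (slack = 24); malt uses 193 of 193 (binding); water uses 33 of 39 (slack = 6).
By complementary slackness, y = 0 for the non-binding constraints.
Dual feasibility on the basic columns requires 5·y_fermentation + 5·y_malt = 62.5, 4·y_fermentation + 6·y_malt = 67.
→ y_fermentation = 4 and y_malt = 8.5.
Shadow price of malt = 8.5.

8.5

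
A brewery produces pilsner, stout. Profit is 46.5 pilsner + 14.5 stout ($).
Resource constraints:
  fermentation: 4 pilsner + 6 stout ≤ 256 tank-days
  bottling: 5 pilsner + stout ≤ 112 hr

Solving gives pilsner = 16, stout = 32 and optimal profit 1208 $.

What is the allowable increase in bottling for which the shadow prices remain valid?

Binding constraints: fermentation, bottling. The basis is B = [[4,6],[5,1]] with det -26.
Per unit increase in bottling, x* moves by d = (0.2308, -0.1538).
The basis stays optimal until stout reaches 0; allowable increase = 208 hr.

208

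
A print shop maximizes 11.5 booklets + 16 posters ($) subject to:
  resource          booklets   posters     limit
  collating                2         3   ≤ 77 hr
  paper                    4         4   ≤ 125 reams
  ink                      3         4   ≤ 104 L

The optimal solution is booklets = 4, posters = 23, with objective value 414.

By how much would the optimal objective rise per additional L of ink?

Check each constraint at x*: collating 77/77 (tight); paper 108/125 (slack 17); ink 104/104 (tight).
Slack constraints have shadow price 0 (complementary slackness).
Dual feasibility on the basic columns requires 2·y_collating + 3·y_ink = 11.5, 3·y_collating + 4·y_ink = 16.
This yields shadow prices y_collating = 2, y_ink = 2.5.
Shadow price of ink = 2.5.

2.5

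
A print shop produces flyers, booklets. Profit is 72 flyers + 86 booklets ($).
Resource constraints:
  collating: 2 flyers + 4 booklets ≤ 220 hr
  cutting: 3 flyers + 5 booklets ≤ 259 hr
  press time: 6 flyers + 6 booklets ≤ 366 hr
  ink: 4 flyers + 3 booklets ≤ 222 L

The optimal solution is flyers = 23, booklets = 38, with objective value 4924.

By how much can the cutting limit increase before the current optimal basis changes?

Binding constraints: cutting, press time. The basis is B = [[3,5],[6,6]] with det -12.
Per unit increase in cutting, x* moves by d = (-0.5, 0.5).
The basis stays optimal until collating becomes binding; allowable increase = 22 hr.

22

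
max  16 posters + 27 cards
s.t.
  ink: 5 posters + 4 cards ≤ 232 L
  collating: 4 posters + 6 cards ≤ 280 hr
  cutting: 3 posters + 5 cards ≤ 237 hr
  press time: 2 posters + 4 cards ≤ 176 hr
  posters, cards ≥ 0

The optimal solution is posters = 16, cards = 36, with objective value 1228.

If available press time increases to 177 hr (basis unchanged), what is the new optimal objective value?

Check each constraint at x*: ink 224/232 (slack 8); collating 280/280 (tight); cutting 228/237 (slack 9); press time 176/176 (tight).
By complementary slackness, y = 0 for the non-binding constraints.
Dual feasibility on the basic columns requires 4·y_collating + 2·y_press time = 16, 6·y_collating + 4·y_press time = 27.
This yields shadow prices y_collating = 2.5, y_press time = 3.
Δz = y_press time·Δb = 3 × (1) = 3, so new z* = 1228 + 3 = 1231.

1231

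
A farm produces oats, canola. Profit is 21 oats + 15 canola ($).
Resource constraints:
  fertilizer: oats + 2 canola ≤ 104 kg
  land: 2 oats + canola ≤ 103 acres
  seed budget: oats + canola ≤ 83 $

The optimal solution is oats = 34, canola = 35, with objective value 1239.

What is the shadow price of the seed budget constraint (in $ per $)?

0

Check each constraint at x*: fertilizer 104/104 (tight); land 103/103 (tight); seed budget 69/83 (slack 14).
By complementary slackness, y = 0 for the non-binding constraint.
Dual feasibility on the basic columns requires 1·y_fertilizer + 2·y_land = 21, 2·y_fertilizer + 1·y_land = 15.
This yields shadow prices y_fertilizer = 3, y_land = 9.
Shadow price of seed budget = 0.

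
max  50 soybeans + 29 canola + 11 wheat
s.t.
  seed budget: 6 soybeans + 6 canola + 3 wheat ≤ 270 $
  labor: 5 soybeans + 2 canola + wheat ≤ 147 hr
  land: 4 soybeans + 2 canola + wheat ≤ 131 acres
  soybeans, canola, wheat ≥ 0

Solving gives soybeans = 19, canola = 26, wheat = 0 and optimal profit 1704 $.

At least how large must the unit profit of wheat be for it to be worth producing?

Binding: seed budget and labor. Non-binding: land (3 unused).
Slack constraints have shadow price 0 (complementary slackness).
From A_Bᵀ y = c: 6·y_seed budget + 5·y_labor = 50; 6·y_seed budget + 2·y_labor = 29.
Solving: y_seed budget = 2.5, y_labor = 7.
wheat enters the basis when its profit ≥ yᵀa₃ = 2.5·3 + 7·1 = 14.5.

14.5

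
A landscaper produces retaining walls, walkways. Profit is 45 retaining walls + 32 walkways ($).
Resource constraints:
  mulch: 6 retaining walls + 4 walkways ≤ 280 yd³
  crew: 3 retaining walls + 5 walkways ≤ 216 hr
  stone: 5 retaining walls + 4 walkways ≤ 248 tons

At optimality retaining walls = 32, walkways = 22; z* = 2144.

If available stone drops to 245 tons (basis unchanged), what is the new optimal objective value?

2135

Check each constraint at x*: mulch 280/280 (tight); crew 206/216 (slack 10); stone 248/248 (tight).
By complementary slackness, y = 0 for the non-binding constraint.
Dual feasibility on the basic columns requires 6·y_mulch + 5·y_stone = 45, 4·y_mulch + 4·y_stone = 32.
→ y_mulch = 5 and y_stone = 3.
Δz = y_stone·Δb = 3 × (-3) = -9, so new z* = 2144 − 9 = 2135.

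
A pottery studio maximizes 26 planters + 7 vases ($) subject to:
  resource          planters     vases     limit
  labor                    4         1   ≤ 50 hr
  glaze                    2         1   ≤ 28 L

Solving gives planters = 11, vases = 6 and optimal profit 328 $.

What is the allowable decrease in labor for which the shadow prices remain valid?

Binding constraints: labor, glaze. The basis is B = [[4,1],[2,1]] with det 2.
Per unit decrease in labor, x* moves by d = (-0.5, 1).
The basis stays optimal until planters reaches 0; allowable decrease = 22 hr.

22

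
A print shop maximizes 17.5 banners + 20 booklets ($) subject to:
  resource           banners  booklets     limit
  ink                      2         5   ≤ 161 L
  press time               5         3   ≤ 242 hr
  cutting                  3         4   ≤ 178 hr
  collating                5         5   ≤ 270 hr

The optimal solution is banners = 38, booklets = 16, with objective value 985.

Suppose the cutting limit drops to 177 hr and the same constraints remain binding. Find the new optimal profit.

Binding: cutting and collating. Non-binding: ink (5 unused), press time (4 unused).
Slack constraints have shadow price 0 (complementary slackness).
Dual feasibility on the basic columns requires 3·y_cutting + 5·y_collating = 17.5, 4·y_cutting + 5·y_collating = 20.
→ y_cutting = 2.5 and y_collating = 2.
Δz = y_cutting·Δb = 2.5 × (-1) = -2.5, so new z* = 985 − 2.5 = 982.5.

982.5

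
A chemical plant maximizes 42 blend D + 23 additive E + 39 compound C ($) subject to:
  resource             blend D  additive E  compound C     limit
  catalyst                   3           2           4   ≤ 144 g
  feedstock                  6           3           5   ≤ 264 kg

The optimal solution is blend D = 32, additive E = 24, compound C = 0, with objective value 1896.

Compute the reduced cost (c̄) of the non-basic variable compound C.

At the optimum: catalyst uses 144 of 144 (binding); feedstock uses 264 of 264 (binding).
The binding rows give the dual system: 3·y_catalyst + 6·y_feedstock = 42 and 2·y_catalyst + 3·y_feedstock = 23.
This yields shadow prices y_catalyst = 4, y_feedstock = 5.
Reduced cost of compound C: c₃ − yᵀa₃ = 39 − (4·4 + 5·5) = 39 − 41 = -2.

-2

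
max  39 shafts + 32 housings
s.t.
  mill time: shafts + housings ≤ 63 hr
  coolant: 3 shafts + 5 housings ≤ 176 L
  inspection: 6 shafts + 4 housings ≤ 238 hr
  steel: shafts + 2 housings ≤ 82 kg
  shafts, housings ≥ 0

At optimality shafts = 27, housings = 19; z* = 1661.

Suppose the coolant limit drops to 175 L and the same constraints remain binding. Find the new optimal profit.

Check each constraint at x*: mill time 46/63 (slack 17); coolant 176/176 (tight); inspection 238/238 (tight); steel 65/82 (slack 17).
Since mill time, steel are not tight, their duals are 0.
Dual feasibility on the basic columns requires 3·y_coolant + 6·y_inspection = 39, 5·y_coolant + 4·y_inspection = 32.
→ y_coolant = 2 and y_inspection = 5.5.
Δz = y_coolant·Δb = 2 × (-1) = -2, so new z* = 1661 − 2 = 1659.

1659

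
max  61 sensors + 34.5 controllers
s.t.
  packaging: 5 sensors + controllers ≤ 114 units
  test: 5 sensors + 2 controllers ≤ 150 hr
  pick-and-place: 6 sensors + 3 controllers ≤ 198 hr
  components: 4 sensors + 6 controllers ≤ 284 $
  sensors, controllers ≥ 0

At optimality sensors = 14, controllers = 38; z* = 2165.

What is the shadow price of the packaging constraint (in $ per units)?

Binding: pick-and-place and components. Non-binding: packaging (6 unused), test (4 unused).
By complementary slackness, y = 0 for the non-binding constraints.
From A_Bᵀ y = c: 6·y_pick-and-place + 4·y_components = 61; 3·y_pick-and-place + 6·y_components = 34.5.
→ y_pick-and-place = 9.5 and y_components = 1.
Shadow price of packaging = 0.

0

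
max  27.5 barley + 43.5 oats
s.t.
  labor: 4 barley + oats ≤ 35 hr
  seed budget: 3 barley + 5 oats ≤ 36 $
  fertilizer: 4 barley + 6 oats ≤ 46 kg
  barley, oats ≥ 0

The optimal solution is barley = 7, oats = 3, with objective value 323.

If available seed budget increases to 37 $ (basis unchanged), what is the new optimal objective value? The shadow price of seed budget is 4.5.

327.5

Δb = 1, so new z* = 323 + (4.5)·(1) = 323 + 4.5 = 327.5.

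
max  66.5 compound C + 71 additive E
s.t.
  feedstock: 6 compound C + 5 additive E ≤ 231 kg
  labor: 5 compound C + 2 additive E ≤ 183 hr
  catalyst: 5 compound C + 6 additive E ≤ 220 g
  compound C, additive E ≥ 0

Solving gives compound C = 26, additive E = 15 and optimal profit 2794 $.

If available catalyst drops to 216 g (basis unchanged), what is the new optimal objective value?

At the optimum: feedstock uses 231 of 231 (binding); labor uses 160 of 183 (slack = 23); catalyst uses 220 of 220 (binding).
Since labor is not tight, its dual is 0.
From A_Bᵀ y = c: 6·y_feedstock + 5·y_catalyst = 66.5; 5·y_feedstock + 6·y_catalyst = 71.
Solving: y_feedstock = 4, y_catalyst = 8.5.
Δz = y_catalyst·Δb = 8.5 × (-4) = -34, so new z* = 2794 − 34 = 2760.

2760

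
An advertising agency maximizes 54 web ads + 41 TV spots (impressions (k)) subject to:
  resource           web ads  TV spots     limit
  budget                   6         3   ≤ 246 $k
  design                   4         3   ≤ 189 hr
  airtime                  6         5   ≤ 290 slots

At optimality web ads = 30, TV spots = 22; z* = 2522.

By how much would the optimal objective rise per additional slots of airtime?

Check each constraint at x*: budget 246/246 (tight); design 186/189 (slack 3); airtime 290/290 (tight).
Since design is not tight, its dual is 0.
Dual feasibility on the basic columns requires 6·y_budget + 6·y_airtime = 54, 3·y_budget + 5·y_airtime = 41.
→ y_budget = 2 and y_airtime = 7.
Shadow price of airtime = 7.

7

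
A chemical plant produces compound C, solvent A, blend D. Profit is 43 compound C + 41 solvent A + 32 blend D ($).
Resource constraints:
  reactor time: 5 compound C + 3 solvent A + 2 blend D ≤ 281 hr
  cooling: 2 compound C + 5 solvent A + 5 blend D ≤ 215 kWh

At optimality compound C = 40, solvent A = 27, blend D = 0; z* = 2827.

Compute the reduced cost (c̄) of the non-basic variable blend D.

-2

At the optimum: reactor time uses 281 of 281 (binding); cooling uses 215 of 215 (binding).
Dual feasibility on the basic columns requires 5·y_reactor time + 2·y_cooling = 43, 3·y_reactor time + 5·y_cooling = 41.
This yields shadow prices y_reactor time = 7, y_cooling = 4.
Reduced cost of blend D: c₃ − yᵀa₃ = 32 − (7·2 + 4·5) = 32 − 34 = -2.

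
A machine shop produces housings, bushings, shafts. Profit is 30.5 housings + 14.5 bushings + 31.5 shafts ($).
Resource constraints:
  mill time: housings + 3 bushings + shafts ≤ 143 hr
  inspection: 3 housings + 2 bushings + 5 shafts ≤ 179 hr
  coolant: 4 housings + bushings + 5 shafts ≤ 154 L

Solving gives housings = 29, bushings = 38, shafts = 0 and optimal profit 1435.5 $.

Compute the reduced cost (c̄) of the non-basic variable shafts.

Binding: mill time and coolant. Non-binding: inspection (16 unused).
Slack constraints have shadow price 0 (complementary slackness).
From A_Bᵀ y = c: 1·y_mill time + 4·y_coolant = 30.5; 3·y_mill time + 1·y_coolant = 14.5.
→ y_mill time = 2.5 and y_coolant = 7.
Reduced cost of shafts: c₃ − yᵀa₃ = 31.5 − (2.5·1 + 7·5) = 31.5 − 37.5 = -6.

-6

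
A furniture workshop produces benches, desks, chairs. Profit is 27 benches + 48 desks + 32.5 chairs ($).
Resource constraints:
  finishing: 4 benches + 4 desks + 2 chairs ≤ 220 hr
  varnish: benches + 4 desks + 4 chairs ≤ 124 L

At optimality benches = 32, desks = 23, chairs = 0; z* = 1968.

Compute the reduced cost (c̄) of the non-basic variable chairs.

-5.5

Both finishing and varnish are binding at x*.
Dual feasibility on the basic columns requires 4·y_finishing + 1·y_varnish = 27, 4·y_finishing + 4·y_varnish = 48.
Solving: y_finishing = 5, y_varnish = 7.
Reduced cost of chairs: c₃ − yᵀa₃ = 32.5 − (5·2 + 7·4) = 32.5 − 38 = -5.5.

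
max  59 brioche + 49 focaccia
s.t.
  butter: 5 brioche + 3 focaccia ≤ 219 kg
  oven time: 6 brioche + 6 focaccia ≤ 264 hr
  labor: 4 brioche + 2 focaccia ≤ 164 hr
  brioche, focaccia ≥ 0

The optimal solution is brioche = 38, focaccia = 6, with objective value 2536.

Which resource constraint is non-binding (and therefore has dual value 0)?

butter: 208/219 (slack 11)
oven time: 264/264 (binding)
labor: 164/164 (binding)
By complementary slackness, a constraint with positive slack has shadow price 0 → butter.

butter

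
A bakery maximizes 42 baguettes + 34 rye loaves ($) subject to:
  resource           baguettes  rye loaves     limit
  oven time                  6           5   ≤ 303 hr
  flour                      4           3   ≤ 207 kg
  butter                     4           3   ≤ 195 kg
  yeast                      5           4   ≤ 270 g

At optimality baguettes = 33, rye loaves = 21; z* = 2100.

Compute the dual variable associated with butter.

3

Binding: oven time and butter. Non-binding: flour (12 unused), yeast (21 unused).
Slack constraints have shadow price 0 (complementary slackness).
From A_Bᵀ y = c: 6·y_oven time + 4·y_butter = 42; 5·y_oven time + 3·y_butter = 34.
Solving: y_oven time = 5, y_butter = 3.
Shadow price of butter = 3.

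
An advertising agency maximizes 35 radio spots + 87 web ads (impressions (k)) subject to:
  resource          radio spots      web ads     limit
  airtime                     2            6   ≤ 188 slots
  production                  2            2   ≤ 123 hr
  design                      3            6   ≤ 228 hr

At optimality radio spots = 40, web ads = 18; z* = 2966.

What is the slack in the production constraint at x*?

production used = 2·40 + 2·18 = 116; slack = 123 − 116 = 7.

7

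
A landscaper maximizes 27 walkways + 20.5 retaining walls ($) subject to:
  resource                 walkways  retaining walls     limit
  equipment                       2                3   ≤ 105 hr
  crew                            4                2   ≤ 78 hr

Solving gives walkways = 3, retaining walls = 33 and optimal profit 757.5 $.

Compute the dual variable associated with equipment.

Both equipment and crew are binding at x*.
The binding rows give the dual system: 2·y_equipment + 4·y_crew = 27 and 3·y_equipment + 2·y_crew = 20.5.
Solving: y_equipment = 3.5, y_crew = 5.
Shadow price of equipment = 3.5.

3.5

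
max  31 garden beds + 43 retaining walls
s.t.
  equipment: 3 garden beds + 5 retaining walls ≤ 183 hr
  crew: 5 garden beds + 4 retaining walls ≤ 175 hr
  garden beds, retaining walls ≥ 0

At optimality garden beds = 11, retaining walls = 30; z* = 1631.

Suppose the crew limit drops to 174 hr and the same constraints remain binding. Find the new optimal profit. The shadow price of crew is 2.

1629

Δb = -1, so new z* = 1631 + (2)·(-1) = 1631 − 2 = 1629.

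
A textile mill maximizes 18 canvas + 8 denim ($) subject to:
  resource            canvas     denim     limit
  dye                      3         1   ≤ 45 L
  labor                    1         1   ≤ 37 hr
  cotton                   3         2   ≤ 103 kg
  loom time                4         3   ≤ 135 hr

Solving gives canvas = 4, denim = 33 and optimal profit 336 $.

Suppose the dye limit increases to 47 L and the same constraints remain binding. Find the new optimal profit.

Binding: dye and labor. Non-binding: cotton (25 unused), loom time (20 unused).
Since cotton, loom time are not tight, their duals are 0.
From A_Bᵀ y = c: 3·y_dye + 1·y_labor = 18; 1·y_dye + 1·y_labor = 8.
→ y_dye = 5 and y_labor = 3.
Δz = y_dye·Δb = 5 × (2) = 10, so new z* = 336 + 10 = 346.

346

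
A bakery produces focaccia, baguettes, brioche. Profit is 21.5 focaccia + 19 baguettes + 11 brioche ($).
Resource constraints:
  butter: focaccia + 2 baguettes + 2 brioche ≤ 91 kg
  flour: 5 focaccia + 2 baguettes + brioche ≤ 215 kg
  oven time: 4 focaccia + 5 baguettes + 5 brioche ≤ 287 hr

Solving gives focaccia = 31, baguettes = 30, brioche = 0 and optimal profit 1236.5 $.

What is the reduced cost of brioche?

Binding: butter and flour. Non-binding: oven time (13 unused).
By complementary slackness, y = 0 for the non-binding constraint.
From A_Bᵀ y = c: 1·y_butter + 5·y_flour = 21.5; 2·y_butter + 2·y_flour = 19.
This yields shadow prices y_butter = 6.5, y_flour = 3.
Reduced cost of brioche: c₃ − yᵀa₃ = 11 − (6.5·2 + 3·1) = 11 − 16 = -5.

-5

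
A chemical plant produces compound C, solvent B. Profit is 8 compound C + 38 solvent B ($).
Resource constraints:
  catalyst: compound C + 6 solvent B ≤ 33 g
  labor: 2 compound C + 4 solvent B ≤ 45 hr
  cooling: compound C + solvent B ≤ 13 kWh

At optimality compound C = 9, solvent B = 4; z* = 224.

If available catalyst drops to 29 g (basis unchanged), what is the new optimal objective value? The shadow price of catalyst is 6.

Δb = -4, so new z* = 224 + (6)·(-4) = 224 − 24 = 200.

200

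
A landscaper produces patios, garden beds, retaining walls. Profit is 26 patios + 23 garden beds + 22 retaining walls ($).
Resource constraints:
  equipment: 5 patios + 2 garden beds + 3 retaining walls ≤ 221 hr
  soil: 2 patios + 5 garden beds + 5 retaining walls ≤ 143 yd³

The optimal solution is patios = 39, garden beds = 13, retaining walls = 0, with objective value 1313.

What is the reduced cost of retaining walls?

Both equipment and soil are binding at x*.
The binding rows give the dual system: 5·y_equipment + 2·y_soil = 26 and 2·y_equipment + 5·y_soil = 23.
This yields shadow prices y_equipment = 4, y_soil = 3.
Reduced cost of retaining walls: c₃ − yᵀa₃ = 22 − (4·3 + 3·5) = 22 − 27 = -5.

-5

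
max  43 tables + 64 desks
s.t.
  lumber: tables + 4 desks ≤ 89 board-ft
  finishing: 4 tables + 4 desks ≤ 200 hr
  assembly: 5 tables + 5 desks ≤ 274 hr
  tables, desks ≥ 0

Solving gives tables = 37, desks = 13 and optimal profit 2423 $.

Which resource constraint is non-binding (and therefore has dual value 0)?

lumber: 89/89 (binding)
finishing: 200/200 (binding)
assembly: 250/274 (slack 24)
By complementary slackness, a constraint with positive slack has shadow price 0 → assembly.

assembly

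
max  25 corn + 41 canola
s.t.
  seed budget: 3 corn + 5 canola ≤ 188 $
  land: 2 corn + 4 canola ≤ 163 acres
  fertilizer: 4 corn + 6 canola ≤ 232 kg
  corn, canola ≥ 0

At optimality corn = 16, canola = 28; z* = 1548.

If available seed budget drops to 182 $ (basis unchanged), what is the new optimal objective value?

Binding: seed budget and fertilizer. Non-binding: land (19 unused).
Slack constraints have shadow price 0 (complementary slackness).
The binding rows give the dual system: 3·y_seed budget + 4·y_fertilizer = 25 and 5·y_seed budget + 6·y_fertilizer = 41.
→ y_seed budget = 7 and y_fertilizer = 1.
Δz = y_seed budget·Δb = 7 × (-6) = -42, so new z* = 1548 − 42 = 1506.

1506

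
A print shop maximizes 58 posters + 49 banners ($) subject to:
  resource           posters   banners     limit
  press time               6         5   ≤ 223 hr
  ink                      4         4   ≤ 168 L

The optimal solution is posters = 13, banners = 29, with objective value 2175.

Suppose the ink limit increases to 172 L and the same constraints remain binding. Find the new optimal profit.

Both press time and ink are binding at x*.
From A_Bᵀ y = c: 6·y_press time + 4·y_ink = 58; 5·y_press time + 4·y_ink = 49.
→ y_press time = 9 and y_ink = 1.
Δz = y_ink·Δb = 1 × (4) = 4, so new z* = 2175 + 4 = 2179.

2179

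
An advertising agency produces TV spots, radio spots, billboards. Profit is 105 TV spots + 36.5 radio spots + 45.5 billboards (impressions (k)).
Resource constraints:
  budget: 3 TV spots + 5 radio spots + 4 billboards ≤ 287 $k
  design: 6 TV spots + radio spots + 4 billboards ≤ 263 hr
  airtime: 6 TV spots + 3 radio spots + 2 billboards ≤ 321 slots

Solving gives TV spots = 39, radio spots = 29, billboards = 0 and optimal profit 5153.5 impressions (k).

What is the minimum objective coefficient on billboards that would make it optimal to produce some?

51

At the optimum: budget uses 262 of 287 (slack = 25); design uses 263 of 263 (binding); airtime uses 321 of 321 (binding).
By complementary slackness, y = 0 for the non-binding constraint.
The binding rows give the dual system: 6·y_design + 6·y_airtime = 105 and 1·y_design + 3·y_airtime = 36.5.
Solving: y_design = 8, y_airtime = 9.5.
billboards enters the basis when its profit ≥ yᵀa₃ = 8·4 + 9.5·2 = 51.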